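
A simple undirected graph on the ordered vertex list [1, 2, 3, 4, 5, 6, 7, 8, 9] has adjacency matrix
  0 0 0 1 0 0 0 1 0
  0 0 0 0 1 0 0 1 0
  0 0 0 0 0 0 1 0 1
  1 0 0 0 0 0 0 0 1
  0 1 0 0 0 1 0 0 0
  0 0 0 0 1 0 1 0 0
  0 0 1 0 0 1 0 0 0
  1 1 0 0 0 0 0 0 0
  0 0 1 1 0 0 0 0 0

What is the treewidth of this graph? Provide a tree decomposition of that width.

The largest bag has 3 vertices, giving width 2; this decomposition certifies tw(G) ≤ 2. Since 6–5–2–8–1–4–9–3–7–6 is a cycle in G, G is not acyclic. Forests are exactly the graphs of treewidth ≤ 1, so tw(G) ≥ 2. Hence tw(G) = 2 exactly.

Treewidth 2.
One optimal decomposition is:
Bags: B1 = {2, 5, 6}  B2 = {2, 6, 8}  B3 = {1, 6, 8}  B4 = {1, 4, 6}  B5 = {4, 6, 9}  B6 = {3, 6, 9}  B7 = {3, 6, 7}
Tree: B1–B2, B2–B3, B3–B4, B4–B5, B5–B6, B6–B7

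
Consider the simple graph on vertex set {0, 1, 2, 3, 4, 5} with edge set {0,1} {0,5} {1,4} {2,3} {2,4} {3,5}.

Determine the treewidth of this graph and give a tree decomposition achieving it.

Treewidth 2.
One such decomposition:
Bags: B1 = {0, 1, 5}  B2 = {1, 4, 5}  B3 = {2, 4, 5}  B4 = {2, 3, 5}
Tree: B1–B2, B2–B3, B3–B4

Every bag has size at most 3, so the width is 3 − 1 = 2 and tw(G) ≤ 2. For the lower bound, G contains the cycle 5–0–1–4–2–3–5, so G is not a forest; only forests have treewidth ≤ 1, hence tw(G) ≥ 2. Therefore the treewidth is 2.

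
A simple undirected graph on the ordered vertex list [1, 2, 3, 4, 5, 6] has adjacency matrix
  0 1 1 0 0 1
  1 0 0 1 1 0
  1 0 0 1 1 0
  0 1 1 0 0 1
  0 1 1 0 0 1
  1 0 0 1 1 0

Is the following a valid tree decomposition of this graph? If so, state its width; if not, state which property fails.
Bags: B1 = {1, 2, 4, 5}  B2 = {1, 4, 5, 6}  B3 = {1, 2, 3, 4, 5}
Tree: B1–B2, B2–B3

A tree decomposition must satisfy three properties: every vertex lies in some bag; for every edge, both endpoints lie together in some bag; and for every vertex, the bags containing it form a connected subtree. Here bags containing vertex 2 are not connected in the tree, so the decomposition is invalid.

No — bags containing vertex 2 are not connected in the tree.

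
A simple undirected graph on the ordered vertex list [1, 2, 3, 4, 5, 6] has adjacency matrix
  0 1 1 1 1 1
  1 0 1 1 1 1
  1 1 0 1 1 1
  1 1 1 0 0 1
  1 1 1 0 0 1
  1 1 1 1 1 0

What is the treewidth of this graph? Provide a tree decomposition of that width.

The largest bag has 5 vertices, giving width 4; this decomposition certifies tw(G) ≤ 4. For the lower bound, the 5 vertices {1, 2, 3, 4, 6} are pairwise adjacent, and any tree decomposition puts a clique entirely inside one bag — forcing width ≥ 4. Therefore the treewidth is 4.

Treewidth 4.
One such decomposition:
Bags: B1 = {1, 2, 3, 5, 6}  B2 = {1, 2, 3, 4, 6}
Tree: B1–B2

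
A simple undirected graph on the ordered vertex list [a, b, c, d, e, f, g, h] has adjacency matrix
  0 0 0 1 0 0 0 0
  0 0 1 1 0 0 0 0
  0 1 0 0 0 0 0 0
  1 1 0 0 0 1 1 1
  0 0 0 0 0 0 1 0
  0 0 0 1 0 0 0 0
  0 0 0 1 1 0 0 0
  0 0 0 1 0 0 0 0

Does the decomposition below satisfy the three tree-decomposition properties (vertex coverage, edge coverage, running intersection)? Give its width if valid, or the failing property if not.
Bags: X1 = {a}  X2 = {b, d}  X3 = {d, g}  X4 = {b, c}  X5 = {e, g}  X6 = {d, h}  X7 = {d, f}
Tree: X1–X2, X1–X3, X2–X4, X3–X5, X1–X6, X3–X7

No — edge (d,a) lies in no bag.

A tree decomposition must satisfy three properties: every vertex lies in some bag; for every edge, both endpoints lie together in some bag; and for every vertex, the bags containing it form a connected subtree. Here edge (d,a) lies in no bag, so the decomposition is invalid.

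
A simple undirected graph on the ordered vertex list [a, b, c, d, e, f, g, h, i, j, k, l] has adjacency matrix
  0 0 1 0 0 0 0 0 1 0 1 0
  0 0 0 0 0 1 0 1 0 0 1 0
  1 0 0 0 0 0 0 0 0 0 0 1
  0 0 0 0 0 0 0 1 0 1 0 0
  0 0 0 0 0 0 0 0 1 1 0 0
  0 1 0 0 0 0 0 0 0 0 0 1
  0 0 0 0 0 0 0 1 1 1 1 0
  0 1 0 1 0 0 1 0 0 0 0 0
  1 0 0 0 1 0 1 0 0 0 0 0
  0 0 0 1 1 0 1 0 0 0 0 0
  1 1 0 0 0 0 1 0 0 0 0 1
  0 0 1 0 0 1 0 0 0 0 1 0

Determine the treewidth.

3

A width-3 tree decomposition is:
Bags: B1 = {d, e, h, j}  B2 = {e, g, h, j}  B3 = {e, g, h, i}  B4 = {b, g, h, i}  B5 = {b, g, i, k}  B6 = {a, b, i, k}  B7 = {a, b, f, k}  B8 = {a, f, k, l}  B9 = {a, c, f, l}
Tree: B1–B2, B2–B3, B3–B4, B4–B5, B5–B6, B6–B7, B7–B8, B8–B9
The largest bag has 4 vertices, giving width 3; this decomposition certifies tw(G) ≤ 3. For the lower bound: the 4 vertex sets {d,e,j}, {h}, {g}, {a,b,i,k} are disjoint, each induces a connected subgraph, and every pair is joined by at least one edge of G. Contracting each set to a single vertex therefore yields K_{4} as a minor, and since treewidth is minor-monotone, tw(G) ≥ tw(K_{4}) = 3. The upper and lower bounds meet at 3, so that is the treewidth.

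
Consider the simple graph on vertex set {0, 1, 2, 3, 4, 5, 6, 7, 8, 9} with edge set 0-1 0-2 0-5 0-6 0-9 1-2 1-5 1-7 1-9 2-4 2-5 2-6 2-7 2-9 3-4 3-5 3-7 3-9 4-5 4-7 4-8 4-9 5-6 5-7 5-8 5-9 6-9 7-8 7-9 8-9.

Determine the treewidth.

A width-4 tree decomposition is:
Bags: B1 = {0, 2, 5, 6, 9}  B2 = {0, 1, 2, 5, 9}  B3 = {1, 2, 5, 7, 9}  B4 = {2, 4, 5, 7, 9}  B5 = {3, 4, 5, 7, 9}  B6 = {4, 5, 7, 8, 9}
Tree: B1–B2, B2–B3, B3–B4, B4–B5, B5–B6
Each bag holds 5 vertices, so the decomposition has width 4, which upper-bounds the treewidth. Conversely, {4, 5, 7, 8, 9} is a clique of size 5, and the vertices of any clique must share a bag in every tree decomposition; so some bag has ≥ 5 vertices and tw(G) ≥ 4. The upper and lower bounds meet at 4, so that is the treewidth.

4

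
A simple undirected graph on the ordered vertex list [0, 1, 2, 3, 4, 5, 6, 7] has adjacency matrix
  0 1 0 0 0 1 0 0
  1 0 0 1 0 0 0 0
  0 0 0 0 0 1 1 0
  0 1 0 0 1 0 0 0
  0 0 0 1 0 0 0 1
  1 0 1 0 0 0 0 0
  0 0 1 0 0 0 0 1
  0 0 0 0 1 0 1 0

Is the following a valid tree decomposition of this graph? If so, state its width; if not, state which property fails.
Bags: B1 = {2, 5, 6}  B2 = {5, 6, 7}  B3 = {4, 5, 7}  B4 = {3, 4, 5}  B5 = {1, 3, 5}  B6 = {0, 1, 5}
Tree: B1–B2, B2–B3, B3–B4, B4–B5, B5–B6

Yes; width 2.

Every vertex of G appears in some bag (union = {0, 1, 2, 3, 4, 5, 6, 7}); every edge is covered by a bag; and for each vertex v the set of bags containing v is connected in the bag tree. The decomposition is therefore valid. The largest bag has 3 vertices, so the width is 2.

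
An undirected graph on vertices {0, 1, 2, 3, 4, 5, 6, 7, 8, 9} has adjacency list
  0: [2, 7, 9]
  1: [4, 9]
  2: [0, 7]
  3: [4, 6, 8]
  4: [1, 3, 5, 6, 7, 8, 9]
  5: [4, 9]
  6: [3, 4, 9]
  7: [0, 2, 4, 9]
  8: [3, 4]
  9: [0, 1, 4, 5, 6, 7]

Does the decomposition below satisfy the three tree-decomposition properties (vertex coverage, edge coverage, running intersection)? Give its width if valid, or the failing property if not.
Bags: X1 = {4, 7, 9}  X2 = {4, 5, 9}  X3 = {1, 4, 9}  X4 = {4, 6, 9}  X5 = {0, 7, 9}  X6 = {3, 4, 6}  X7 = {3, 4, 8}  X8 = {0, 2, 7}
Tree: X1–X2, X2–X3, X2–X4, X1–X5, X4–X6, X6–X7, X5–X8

Yes; width 2.

Vertex coverage: the bags together contain {0, 1, 2, 3, 4, 5, 6, 7, 8, 9}, the full vertex set. Edge coverage: each edge of G has both endpoints in at least one bag. Running intersection: for every vertex, the bags containing it form a connected subtree. All three properties hold, so this is a valid tree decomposition of width max|bag| − 1 = 2, and hence tw(G) ≤ 2.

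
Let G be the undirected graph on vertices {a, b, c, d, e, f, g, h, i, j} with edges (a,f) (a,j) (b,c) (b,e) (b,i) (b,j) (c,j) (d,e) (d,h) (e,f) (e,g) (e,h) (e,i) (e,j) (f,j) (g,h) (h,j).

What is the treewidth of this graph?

2

A width-2 tree decomposition is:
Bags: B1 = {e, h, j}  B2 = {b, e, j}  B3 = {e, g, h}  B4 = {b, c, j}  B5 = {b, e, i}  B6 = {d, e, h}  B7 = {e, f, j}  B8 = {a, f, j}
Tree: B1–B2, B1–B3, B2–B4, B2–B5, B3–B6, B2–B7, B7–B8
Every bag has size at most 3, so the width is 3 − 1 = 2 and tw(G) ≤ 2. Conversely, {e, h, j} is a clique of size 3, and the vertices of any clique must share a bag in every tree decomposition; so some bag has ≥ 3 vertices and tw(G) ≥ 2. The upper and lower bounds meet at 2, so that is the treewidth.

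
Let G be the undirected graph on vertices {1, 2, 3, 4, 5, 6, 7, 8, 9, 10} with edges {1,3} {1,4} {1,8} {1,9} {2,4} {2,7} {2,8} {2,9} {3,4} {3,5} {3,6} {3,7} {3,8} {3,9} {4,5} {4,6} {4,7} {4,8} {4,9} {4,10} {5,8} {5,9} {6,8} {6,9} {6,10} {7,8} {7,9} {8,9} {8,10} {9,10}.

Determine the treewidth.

A width-4 tree decomposition is:
Bags: B1 = {3, 4, 6, 8, 9}  B2 = {3, 4, 5, 8, 9}  B3 = {1, 3, 4, 8, 9}  B4 = {3, 4, 7, 8, 9}  B5 = {2, 4, 7, 8, 9}  B6 = {4, 6, 8, 9, 10}
Tree: B1–B2, B2–B3, B1–B4, B4–B5, B1–B6
Every bag has size at most 5, so the width is 5 − 1 = 4 and tw(G) ≤ 4. For the lower bound, the 5 vertices {4, 6, 8, 9, 10} are pairwise adjacent, and any tree decomposition puts a clique entirely inside one bag — forcing width ≥ 4. Therefore the treewidth is 4.

4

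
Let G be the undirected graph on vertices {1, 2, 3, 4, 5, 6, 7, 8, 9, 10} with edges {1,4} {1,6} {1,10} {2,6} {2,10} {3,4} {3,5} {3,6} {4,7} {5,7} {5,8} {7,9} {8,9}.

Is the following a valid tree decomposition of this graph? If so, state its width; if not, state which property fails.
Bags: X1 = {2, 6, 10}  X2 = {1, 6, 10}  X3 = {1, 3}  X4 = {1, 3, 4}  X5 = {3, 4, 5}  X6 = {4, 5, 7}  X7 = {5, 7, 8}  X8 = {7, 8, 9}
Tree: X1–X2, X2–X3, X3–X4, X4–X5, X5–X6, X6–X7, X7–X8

No — edge (6,3) lies in no bag.

A tree decomposition must satisfy three properties: every vertex lies in some bag; for every edge, both endpoints lie together in some bag; and for every vertex, the bags containing it form a connected subtree. Here edge (6,3) lies in no bag, so the decomposition is invalid.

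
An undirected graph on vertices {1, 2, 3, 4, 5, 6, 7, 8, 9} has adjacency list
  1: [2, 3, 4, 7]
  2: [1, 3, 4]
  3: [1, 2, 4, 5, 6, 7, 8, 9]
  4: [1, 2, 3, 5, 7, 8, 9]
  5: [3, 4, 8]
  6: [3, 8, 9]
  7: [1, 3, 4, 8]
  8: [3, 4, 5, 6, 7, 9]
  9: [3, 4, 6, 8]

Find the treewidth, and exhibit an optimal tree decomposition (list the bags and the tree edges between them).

Each bag holds 4 vertices, so the decomposition has width 3, which upper-bounds the treewidth. For the lower bound, the 4 vertices {3, 4, 8, 9} are pairwise adjacent, and any tree decomposition puts a clique entirely inside one bag — forcing width ≥ 3. Hence tw(G) = 3 exactly.

Treewidth 3.
One such decomposition:
Bags: B1 = {3, 4, 5, 8}  B2 = {3, 4, 8, 9}  B3 = {3, 4, 7, 8}  B4 = {1, 3, 4, 7}  B5 = {1, 2, 3, 4}  B6 = {3, 6, 8, 9}
Tree: B1–B2, B1–B3, B3–B4, B4–B5, B2–B6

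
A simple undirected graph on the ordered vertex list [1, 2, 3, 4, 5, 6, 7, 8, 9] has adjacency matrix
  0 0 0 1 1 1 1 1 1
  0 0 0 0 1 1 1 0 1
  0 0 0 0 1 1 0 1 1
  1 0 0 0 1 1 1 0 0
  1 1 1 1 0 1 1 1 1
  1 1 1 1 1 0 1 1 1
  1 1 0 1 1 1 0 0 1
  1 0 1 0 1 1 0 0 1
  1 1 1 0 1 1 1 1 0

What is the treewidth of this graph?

A width-4 tree decomposition is:
Bags: B1 = {2, 5, 6, 7, 9}  B2 = {1, 5, 6, 7, 9}  B3 = {1, 4, 5, 6, 7}  B4 = {1, 5, 6, 8, 9}  B5 = {3, 5, 6, 8, 9}
Tree: B1–B2, B2–B3, B2–B4, B4–B5
Every bag has size at most 5, so the width is 5 − 1 = 4 and tw(G) ≤ 4. On the other hand G contains the 5-clique {1, 5, 6, 8, 9}. A clique must lie in a single bag of any decomposition, so no decomposition can have width below 4. The upper and lower bounds meet at 4, so that is the treewidth.

4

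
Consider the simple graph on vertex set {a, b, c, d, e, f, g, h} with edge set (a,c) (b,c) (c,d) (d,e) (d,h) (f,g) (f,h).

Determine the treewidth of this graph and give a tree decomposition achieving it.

The largest bag has 2 vertices, giving width 1; this decomposition certifies tw(G) ≤ 1. Any graph with an edge has treewidth ≥ 1, and G has the edge e–d. Hence tw(G) = 1 exactly.

Treewidth 1.
One optimal decomposition is:
Bags: B1 = {d, e}  B2 = {d, h}  B3 = {c, d}  B4 = {f, h}  B5 = {f, g}  B6 = {b, c}  B7 = {a, c}
Tree: B1–B2, B1–B3, B2–B4, B4–B5, B3–B6, B3–B7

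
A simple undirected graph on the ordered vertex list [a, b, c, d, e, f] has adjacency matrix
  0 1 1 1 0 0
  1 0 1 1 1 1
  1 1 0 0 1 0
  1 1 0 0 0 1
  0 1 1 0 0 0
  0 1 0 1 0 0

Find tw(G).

A width-2 tree decomposition is:
Bags: B1 = {b, d, f}  B2 = {a, b, d}  B3 = {a, b, c}  B4 = {b, c, e}
Tree: B1–B2, B2–B3, B3–B4
Each bag holds 3 vertices, so the decomposition has width 2, which upper-bounds the treewidth. Conversely, {a, b, d} is a clique of size 3, and the vertices of any clique must share a bag in every tree decomposition; so some bag has ≥ 3 vertices and tw(G) ≥ 2. Hence tw(G) = 2 exactly.

2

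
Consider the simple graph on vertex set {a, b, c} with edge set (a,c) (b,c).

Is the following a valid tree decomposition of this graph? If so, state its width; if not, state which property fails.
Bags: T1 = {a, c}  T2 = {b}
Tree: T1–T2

No — edge (c,b) lies in no bag.

A tree decomposition must satisfy three properties: every vertex lies in some bag; for every edge, both endpoints lie together in some bag; and for every vertex, the bags containing it form a connected subtree. Here edge (c,b) lies in no bag, so the decomposition is invalid.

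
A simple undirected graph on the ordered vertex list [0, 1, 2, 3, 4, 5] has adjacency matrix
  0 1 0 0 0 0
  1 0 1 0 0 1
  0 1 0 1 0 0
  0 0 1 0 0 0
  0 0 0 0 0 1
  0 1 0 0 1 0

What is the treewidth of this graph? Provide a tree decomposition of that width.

Treewidth 1.
One optimal decomposition is:
Bags: B1 = {0, 1}  B2 = {1, 2}  B3 = {1, 5}  B4 = {4, 5}  B5 = {2, 3}
Tree: B1–B2, B1–B3, B3–B4, B2–B5

Each bag holds 2 vertices, so the decomposition has width 1, which upper-bounds the treewidth. Any graph with an edge has treewidth ≥ 1, and G has the edge 0–1. Hence tw(G) = 1 exactly.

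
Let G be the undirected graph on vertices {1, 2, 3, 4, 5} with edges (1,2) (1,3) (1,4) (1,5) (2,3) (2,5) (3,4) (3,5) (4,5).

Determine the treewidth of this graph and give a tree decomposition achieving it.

Treewidth 3.
Bags: B1 = {1, 3, 4, 5}  B2 = {1, 2, 3, 5}
Tree: B1–B2

Each bag holds 4 vertices, so the decomposition has width 3, which upper-bounds the treewidth. For the lower bound, the 4 vertices {1, 2, 3, 5} are pairwise adjacent, and any tree decomposition puts a clique entirely inside one bag — forcing width ≥ 3. Combining the bounds, tw(G) = 3.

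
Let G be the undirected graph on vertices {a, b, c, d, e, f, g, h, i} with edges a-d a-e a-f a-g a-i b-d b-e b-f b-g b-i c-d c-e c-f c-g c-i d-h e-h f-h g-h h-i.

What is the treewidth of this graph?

A width-4 tree decomposition is:
Bags: B1 = {a, b, c, f, h}  B2 = {a, b, c, d, h}  B3 = {a, b, c, g, h}  B4 = {a, b, c, e, h}  B5 = {a, b, c, h, i}
Tree: B1–B2, B2–B3, B3–B4, B4–B5
The largest bag has 5 vertices, giving width 4; this decomposition certifies tw(G) ≤ 4. For the lower bound: the 5 vertex sets {a,f}, {c,d}, {g,h}, {b}, {e} are disjoint, each induces a connected subgraph, and every pair is joined by at least one edge of G. Contracting each set to a single vertex therefore yields K_{5} as a minor, and since treewidth is minor-monotone, tw(G) ≥ tw(K_{5}) = 4. Therefore the treewidth is 4.

4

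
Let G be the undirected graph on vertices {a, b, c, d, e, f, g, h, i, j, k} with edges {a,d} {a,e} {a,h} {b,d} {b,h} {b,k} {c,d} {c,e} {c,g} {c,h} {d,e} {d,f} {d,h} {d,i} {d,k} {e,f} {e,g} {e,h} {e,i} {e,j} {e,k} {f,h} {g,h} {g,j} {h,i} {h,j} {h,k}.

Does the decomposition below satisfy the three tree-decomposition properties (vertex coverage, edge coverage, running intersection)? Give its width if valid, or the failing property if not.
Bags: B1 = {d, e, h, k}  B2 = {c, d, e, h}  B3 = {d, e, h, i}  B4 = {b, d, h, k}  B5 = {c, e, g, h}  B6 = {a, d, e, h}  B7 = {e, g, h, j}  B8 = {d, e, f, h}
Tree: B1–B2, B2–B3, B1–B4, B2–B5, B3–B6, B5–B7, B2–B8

Yes; width 3.

Vertex coverage: the bags together contain {a, b, c, d, e, f, g, h, i, j, k}, the full vertex set. Edge coverage: each edge of G has both endpoints in at least one bag. Running intersection: for every vertex, the bags containing it form a connected subtree. All three properties hold, so this is a valid tree decomposition of width max|bag| − 1 = 3, and hence tw(G) ≤ 3.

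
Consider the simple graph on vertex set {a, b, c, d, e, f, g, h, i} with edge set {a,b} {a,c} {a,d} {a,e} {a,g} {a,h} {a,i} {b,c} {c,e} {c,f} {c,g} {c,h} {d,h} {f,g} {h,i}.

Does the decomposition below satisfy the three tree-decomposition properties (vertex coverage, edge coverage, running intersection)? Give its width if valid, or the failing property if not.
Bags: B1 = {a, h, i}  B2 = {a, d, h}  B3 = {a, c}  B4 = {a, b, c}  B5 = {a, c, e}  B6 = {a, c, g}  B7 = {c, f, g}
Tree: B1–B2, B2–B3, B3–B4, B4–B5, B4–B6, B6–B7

A tree decomposition must satisfy three properties: every vertex lies in some bag; for every edge, both endpoints lie together in some bag; and for every vertex, the bags containing it form a connected subtree. Here edge (h,c) lies in no bag, so the decomposition is invalid.

No — edge (h,c) lies in no bag.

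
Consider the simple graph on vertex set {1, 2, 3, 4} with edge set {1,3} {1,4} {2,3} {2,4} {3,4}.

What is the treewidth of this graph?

A width-2 tree decomposition is:
Bags: B1 = {1, 3, 4}  B2 = {2, 3, 4}
Tree: B1–B2
Each bag holds 3 vertices, so the decomposition has width 2, which upper-bounds the treewidth. For the lower bound, the 3 vertices {1, 3, 4} are pairwise adjacent, and any tree decomposition puts a clique entirely inside one bag — forcing width ≥ 2. Therefore the treewidth is 2.

2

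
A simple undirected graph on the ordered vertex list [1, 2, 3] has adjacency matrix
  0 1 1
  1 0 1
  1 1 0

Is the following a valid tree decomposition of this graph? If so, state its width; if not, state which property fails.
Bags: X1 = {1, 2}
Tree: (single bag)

No — vertex 3 appears in no bag.

A tree decomposition must satisfy three properties: every vertex lies in some bag; for every edge, both endpoints lie together in some bag; and for every vertex, the bags containing it form a connected subtree. Here vertex 3 appears in no bag, so the decomposition is invalid.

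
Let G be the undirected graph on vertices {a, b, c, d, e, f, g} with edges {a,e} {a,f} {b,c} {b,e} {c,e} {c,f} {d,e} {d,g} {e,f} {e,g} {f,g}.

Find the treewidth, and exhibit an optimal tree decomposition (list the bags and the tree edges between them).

Treewidth 2.
One such decomposition:
Bags: B1 = {c, e, f}  B2 = {a, e, f}  B3 = {b, c, e}  B4 = {e, f, g}  B5 = {d, e, g}
Tree: B1–B2, B1–B3, B2–B4, B4–B5

The largest bag has 3 vertices, giving width 2; this decomposition certifies tw(G) ≤ 2. Conversely, {d, e, g} is a clique of size 3, and the vertices of any clique must share a bag in every tree decomposition; so some bag has ≥ 3 vertices and tw(G) ≥ 2. Therefore the treewidth is 2.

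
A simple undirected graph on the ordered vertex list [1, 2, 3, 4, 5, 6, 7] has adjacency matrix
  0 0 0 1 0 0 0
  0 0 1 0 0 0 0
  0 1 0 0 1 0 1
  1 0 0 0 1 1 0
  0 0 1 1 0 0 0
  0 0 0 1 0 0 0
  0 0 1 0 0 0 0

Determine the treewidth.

1

A width-1 tree decomposition is:
Bags: B1 = {4, 5}  B2 = {3, 5}  B3 = {1, 4}  B4 = {4, 6}  B5 = {3, 7}  B6 = {2, 3}
Tree: B1–B2, B1–B3, B1–B4, B2–B5, B2–B6
The largest bag has 2 vertices, giving width 1; this decomposition certifies tw(G) ≤ 1. G has an edge, so its treewidth is at least 1. Hence tw(G) = 1 exactly.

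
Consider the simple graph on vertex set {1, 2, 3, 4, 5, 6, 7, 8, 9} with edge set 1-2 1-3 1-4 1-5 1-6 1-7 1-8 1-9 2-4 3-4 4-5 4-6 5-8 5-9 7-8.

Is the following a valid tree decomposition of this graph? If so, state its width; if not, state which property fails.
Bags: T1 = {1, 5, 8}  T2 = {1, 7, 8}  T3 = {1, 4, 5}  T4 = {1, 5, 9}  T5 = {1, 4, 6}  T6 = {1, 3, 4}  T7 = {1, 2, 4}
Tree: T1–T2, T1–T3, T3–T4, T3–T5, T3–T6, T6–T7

Checking the three conditions: (i) the bags cover all of {1, 2, 3, 4, 5, 6, 7, 8, 9}; (ii) for each edge, some bag contains both endpoints; (iii) the bags containing any fixed vertex form a subtree. All hold, so the decomposition is valid with width 3 − 1 = 2.

Yes; width 2.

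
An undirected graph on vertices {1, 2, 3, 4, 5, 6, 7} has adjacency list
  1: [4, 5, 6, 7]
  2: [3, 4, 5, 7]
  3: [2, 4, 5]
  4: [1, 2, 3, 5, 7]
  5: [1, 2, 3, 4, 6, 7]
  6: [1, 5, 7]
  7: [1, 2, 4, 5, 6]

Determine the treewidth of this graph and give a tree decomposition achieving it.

Treewidth 3.
One such decomposition:
Bags: B1 = {1, 4, 5, 7}  B2 = {2, 4, 5, 7}  B3 = {1, 5, 6, 7}  B4 = {2, 3, 4, 5}
Tree: B1–B2, B1–B3, B2–B4

The largest bag has 4 vertices, giving width 3; this decomposition certifies tw(G) ≤ 3. Conversely, {1, 4, 5, 7} is a clique of size 4, and the vertices of any clique must share a bag in every tree decomposition; so some bag has ≥ 4 vertices and tw(G) ≥ 3. Hence tw(G) = 3 exactly.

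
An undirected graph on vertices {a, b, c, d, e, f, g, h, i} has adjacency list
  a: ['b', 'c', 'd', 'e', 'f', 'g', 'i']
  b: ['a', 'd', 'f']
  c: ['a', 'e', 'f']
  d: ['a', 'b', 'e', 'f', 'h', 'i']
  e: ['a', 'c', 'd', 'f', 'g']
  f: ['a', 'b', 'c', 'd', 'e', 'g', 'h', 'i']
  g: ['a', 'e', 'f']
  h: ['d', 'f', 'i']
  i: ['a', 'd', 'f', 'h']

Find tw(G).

A width-3 tree decomposition is:
Bags: B1 = {a, e, f, g}  B2 = {a, d, e, f}  B3 = {a, c, e, f}  B4 = {a, d, f, i}  B5 = {a, b, d, f}  B6 = {d, f, h, i}
Tree: B1–B2, B2–B3, B2–B4, B4–B5, B4–B6
Each bag holds 4 vertices, so the decomposition has width 3, which upper-bounds the treewidth. On the other hand G contains the 4-clique {d, f, h, i}. A clique must lie in a single bag of any decomposition, so no decomposition can have width below 3. Therefore the treewidth is 3.

3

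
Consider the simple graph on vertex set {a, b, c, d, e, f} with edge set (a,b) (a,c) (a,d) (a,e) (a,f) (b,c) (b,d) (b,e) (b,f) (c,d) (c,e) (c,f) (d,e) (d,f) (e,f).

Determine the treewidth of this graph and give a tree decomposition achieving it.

Treewidth 5.
Bags: B1 = {a, b, c, d, e, f}
Tree: (single bag)

With just one bag of size 6, the width is 6 − 1 = 5, so tw(G) ≤ 5. For the lower bound, the 6 vertices {a, b, c, d, e, f} are pairwise adjacent, and any tree decomposition puts a clique entirely inside one bag — forcing width ≥ 5. Hence tw(G) = 5 exactly.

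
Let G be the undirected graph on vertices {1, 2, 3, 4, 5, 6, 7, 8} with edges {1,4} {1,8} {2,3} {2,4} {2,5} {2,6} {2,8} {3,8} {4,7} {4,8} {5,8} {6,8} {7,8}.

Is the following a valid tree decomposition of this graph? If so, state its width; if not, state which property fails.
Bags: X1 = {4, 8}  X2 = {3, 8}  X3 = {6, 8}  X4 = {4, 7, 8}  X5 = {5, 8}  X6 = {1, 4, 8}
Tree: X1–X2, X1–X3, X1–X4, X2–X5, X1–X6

A tree decomposition must satisfy three properties: every vertex lies in some bag; for every edge, both endpoints lie together in some bag; and for every vertex, the bags containing it form a connected subtree. Here vertex 2 appears in no bag, so the decomposition is invalid.

No — vertex 2 appears in no bag.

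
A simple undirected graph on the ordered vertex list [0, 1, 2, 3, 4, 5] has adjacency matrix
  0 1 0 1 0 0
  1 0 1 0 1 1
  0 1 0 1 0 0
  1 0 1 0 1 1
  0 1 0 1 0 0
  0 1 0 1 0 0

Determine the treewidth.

2

A width-2 tree decomposition is:
Bags: B1 = {0, 1, 3}  B2 = {1, 3, 5}  B3 = {1, 2, 3}  B4 = {1, 3, 4}
Tree: B1–B2, B2–B3, B3–B4
Each bag holds 3 vertices, so the decomposition has width 2, which upper-bounds the treewidth. The edges 0–1–5–3–0 form a cycle, so G is not a tree and its treewidth is at least 2. The upper and lower bounds meet at 2, so that is the treewidth.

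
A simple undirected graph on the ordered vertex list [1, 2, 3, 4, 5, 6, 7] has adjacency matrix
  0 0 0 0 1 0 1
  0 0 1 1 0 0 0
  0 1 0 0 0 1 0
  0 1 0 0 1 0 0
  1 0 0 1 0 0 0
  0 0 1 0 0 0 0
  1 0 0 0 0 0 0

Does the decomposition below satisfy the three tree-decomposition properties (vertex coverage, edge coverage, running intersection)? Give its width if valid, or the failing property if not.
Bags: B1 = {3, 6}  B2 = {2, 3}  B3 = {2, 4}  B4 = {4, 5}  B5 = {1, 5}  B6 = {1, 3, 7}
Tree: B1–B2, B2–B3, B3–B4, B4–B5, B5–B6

No — bags containing vertex 3 are not connected in the tree.

A tree decomposition must satisfy three properties: every vertex lies in some bag; for every edge, both endpoints lie together in some bag; and for every vertex, the bags containing it form a connected subtree. Here bags containing vertex 3 are not connected in the tree, so the decomposition is invalid.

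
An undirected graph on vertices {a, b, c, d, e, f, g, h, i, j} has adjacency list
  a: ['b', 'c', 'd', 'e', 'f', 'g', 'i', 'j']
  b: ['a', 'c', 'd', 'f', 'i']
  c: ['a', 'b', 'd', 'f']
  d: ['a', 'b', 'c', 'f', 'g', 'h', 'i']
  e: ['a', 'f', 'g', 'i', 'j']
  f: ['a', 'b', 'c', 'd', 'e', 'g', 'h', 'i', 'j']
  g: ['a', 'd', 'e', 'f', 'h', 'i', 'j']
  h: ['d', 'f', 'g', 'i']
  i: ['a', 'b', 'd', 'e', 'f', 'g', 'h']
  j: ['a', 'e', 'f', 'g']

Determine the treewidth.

A width-4 tree decomposition is:
Bags: B1 = {a, d, f, g, i}  B2 = {a, e, f, g, i}  B3 = {a, b, d, f, i}  B4 = {d, f, g, h, i}  B5 = {a, b, c, d, f}  B6 = {a, e, f, g, j}
Tree: B1–B2, B1–B3, B1–B4, B3–B5, B2–B6
The largest bag has 5 vertices, giving width 4; this decomposition certifies tw(G) ≤ 4. Conversely, {d, f, g, h, i} is a clique of size 5, and the vertices of any clique must share a bag in every tree decomposition; so some bag has ≥ 5 vertices and tw(G) ≥ 4. Combining the bounds, tw(G) = 4.

4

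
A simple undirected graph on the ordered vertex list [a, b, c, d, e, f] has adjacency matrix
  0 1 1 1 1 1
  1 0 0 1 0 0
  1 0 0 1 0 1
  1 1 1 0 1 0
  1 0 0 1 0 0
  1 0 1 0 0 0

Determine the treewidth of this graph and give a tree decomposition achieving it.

Treewidth 2.
One optimal decomposition is:
Bags: B1 = {a, c, f}  B2 = {a, c, d}  B3 = {a, b, d}  B4 = {a, d, e}
Tree: B1–B2, B2–B3, B3–B4

Each bag holds 3 vertices, so the decomposition has width 2, which upper-bounds the treewidth. Conversely, {a, d, e} is a clique of size 3, and the vertices of any clique must share a bag in every tree decomposition; so some bag has ≥ 3 vertices and tw(G) ≥ 2. The upper and lower bounds meet at 2, so that is the treewidth.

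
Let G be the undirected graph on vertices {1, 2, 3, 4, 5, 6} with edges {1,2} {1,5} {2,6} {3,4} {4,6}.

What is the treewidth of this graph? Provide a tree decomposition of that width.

Treewidth 1.
One optimal decomposition is:
Bags: B1 = {1, 5}  B2 = {1, 2}  B3 = {2, 6}  B4 = {4, 6}  B5 = {3, 4}
Tree: B1–B2, B2–B3, B3–B4, B4–B5

The largest bag has 2 vertices, giving width 1; this decomposition certifies tw(G) ≤ 1. Since G has at least one edge (e.g. 5–1), it is not an edgeless graph, so tw(G) ≥ 1. The upper and lower bounds meet at 1, so that is the treewidth.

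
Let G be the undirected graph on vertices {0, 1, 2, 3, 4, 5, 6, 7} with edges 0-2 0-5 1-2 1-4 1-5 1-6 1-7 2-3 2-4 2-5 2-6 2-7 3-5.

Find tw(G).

2

A width-2 tree decomposition is:
Bags: B1 = {1, 2, 4}  B2 = {1, 2, 6}  B3 = {1, 2, 7}  B4 = {1, 2, 5}  B5 = {0, 2, 5}  B6 = {2, 3, 5}
Tree: B1–B2, B1–B3, B1–B4, B4–B5, B5–B6
The largest bag has 3 vertices, giving width 2; this decomposition certifies tw(G) ≤ 2. On the other hand G contains the 3-clique {0, 2, 5}. A clique must lie in a single bag of any decomposition, so no decomposition can have width below 2. Therefore the treewidth is 2.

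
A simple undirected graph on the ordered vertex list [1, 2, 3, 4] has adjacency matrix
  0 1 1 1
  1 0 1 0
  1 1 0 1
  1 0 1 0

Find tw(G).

A width-2 tree decomposition is:
Bags: B1 = {1, 3, 4}  B2 = {1, 2, 3}
Tree: B1–B2
Each bag holds 3 vertices, so the decomposition has width 2, which upper-bounds the treewidth. For the lower bound, the 3 vertices {1, 2, 3} are pairwise adjacent, and any tree decomposition puts a clique entirely inside one bag — forcing width ≥ 2. Hence tw(G) = 2 exactly.

2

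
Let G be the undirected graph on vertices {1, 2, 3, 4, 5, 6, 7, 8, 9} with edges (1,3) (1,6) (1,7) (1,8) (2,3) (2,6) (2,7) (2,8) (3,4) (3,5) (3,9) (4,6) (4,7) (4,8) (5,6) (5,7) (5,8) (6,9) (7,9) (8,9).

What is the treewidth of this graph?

4

A width-4 tree decomposition is:
Bags: B1 = {1, 3, 6, 7, 8}  B2 = {3, 5, 6, 7, 8}  B3 = {2, 3, 6, 7, 8}  B4 = {3, 6, 7, 8, 9}  B5 = {3, 4, 6, 7, 8}
Tree: B1–B2, B2–B3, B3–B4, B4–B5
Each bag holds 5 vertices, so the decomposition has width 4, which upper-bounds the treewidth. For the lower bound: the 5 vertex sets {1,7}, {5,8}, {2,3}, {6}, {9} are disjoint, each induces a connected subgraph, and every pair is joined by at least one edge of G. Contracting each set to a single vertex therefore yields K_{5} as a minor, and since treewidth is minor-monotone, tw(G) ≥ tw(K_{5}) = 4. Hence tw(G) = 4 exactly.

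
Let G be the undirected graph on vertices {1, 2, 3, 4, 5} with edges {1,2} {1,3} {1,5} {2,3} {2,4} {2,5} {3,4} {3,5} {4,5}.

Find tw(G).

A width-3 tree decomposition is:
Bags: B1 = {2, 3, 4, 5}  B2 = {1, 2, 3, 5}
Tree: B1–B2
The largest bag has 4 vertices, giving width 3; this decomposition certifies tw(G) ≤ 3. Conversely, {1, 2, 3, 5} is a clique of size 4, and the vertices of any clique must share a bag in every tree decomposition; so some bag has ≥ 4 vertices and tw(G) ≥ 3. Combining the bounds, tw(G) = 3.

3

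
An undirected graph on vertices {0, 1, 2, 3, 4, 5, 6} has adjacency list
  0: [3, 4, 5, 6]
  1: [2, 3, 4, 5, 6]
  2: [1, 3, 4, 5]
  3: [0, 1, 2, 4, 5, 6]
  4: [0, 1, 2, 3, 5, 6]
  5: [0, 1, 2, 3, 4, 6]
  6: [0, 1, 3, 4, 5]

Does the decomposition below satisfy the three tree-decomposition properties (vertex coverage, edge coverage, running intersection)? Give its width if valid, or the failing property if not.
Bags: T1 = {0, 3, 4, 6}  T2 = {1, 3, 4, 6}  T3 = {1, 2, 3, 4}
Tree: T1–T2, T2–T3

A tree decomposition must satisfy three properties: every vertex lies in some bag; for every edge, both endpoints lie together in some bag; and for every vertex, the bags containing it form a connected subtree. Here vertex 5 appears in no bag, so the decomposition is invalid.

No — vertex 5 appears in no bag.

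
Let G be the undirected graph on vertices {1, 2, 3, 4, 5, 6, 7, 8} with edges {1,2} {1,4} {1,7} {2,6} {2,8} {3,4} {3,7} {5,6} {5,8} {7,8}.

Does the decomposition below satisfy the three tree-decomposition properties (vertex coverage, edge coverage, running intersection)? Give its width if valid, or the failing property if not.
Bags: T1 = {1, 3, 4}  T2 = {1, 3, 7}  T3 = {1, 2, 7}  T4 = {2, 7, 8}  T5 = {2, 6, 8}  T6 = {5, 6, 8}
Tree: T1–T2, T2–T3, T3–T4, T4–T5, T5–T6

Vertex coverage: the bags together contain {1, 2, 3, 4, 5, 6, 7, 8}, the full vertex set. Edge coverage: each edge of G has both endpoints in at least one bag. Running intersection: for every vertex, the bags containing it form a connected subtree. All three properties hold, so this is a valid tree decomposition of width max|bag| − 1 = 2, and hence tw(G) ≤ 2.

Yes; width 2.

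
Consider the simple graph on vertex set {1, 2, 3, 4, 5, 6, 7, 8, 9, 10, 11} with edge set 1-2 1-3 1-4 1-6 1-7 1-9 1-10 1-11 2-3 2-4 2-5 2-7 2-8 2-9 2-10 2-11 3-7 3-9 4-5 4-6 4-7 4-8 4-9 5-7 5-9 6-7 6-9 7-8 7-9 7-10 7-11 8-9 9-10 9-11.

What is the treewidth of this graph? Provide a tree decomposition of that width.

Treewidth 4.
One such decomposition:
Bags: B1 = {1, 2, 3, 7, 9}  B2 = {1, 2, 7, 9, 10}  B3 = {1, 2, 4, 7, 9}  B4 = {1, 4, 6, 7, 9}  B5 = {2, 4, 7, 8, 9}  B6 = {1, 2, 7, 9, 11}  B7 = {2, 4, 5, 7, 9}
Tree: B1–B2, B1–B3, B3–B4, B3–B5, B2–B6, B3–B7

Each bag holds 5 vertices, so the decomposition has width 4, which upper-bounds the treewidth. On the other hand G contains the 5-clique {2, 4, 7, 8, 9}. A clique must lie in a single bag of any decomposition, so no decomposition can have width below 4. The upper and lower bounds meet at 4, so that is the treewidth.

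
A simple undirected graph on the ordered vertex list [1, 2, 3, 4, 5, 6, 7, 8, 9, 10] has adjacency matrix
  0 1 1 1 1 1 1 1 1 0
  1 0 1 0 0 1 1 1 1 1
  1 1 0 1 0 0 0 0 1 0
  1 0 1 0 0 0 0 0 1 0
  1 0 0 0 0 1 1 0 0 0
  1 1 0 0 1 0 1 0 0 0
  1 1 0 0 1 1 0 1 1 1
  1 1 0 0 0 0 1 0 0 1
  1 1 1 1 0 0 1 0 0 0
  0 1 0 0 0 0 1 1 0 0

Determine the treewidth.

3

A width-3 tree decomposition is:
Bags: B1 = {1, 2, 7, 9}  B2 = {1, 2, 3, 9}  B3 = {1, 2, 7, 8}  B4 = {2, 7, 8, 10}  B5 = {1, 3, 4, 9}  B6 = {1, 2, 6, 7}  B7 = {1, 5, 6, 7}
Tree: B1–B2, B1–B3, B3–B4, B2–B5, B3–B6, B6–B7
Each bag holds 4 vertices, so the decomposition has width 3, which upper-bounds the treewidth. Conversely, {1, 2, 3, 9} is a clique of size 4, and the vertices of any clique must share a bag in every tree decomposition; so some bag has ≥ 4 vertices and tw(G) ≥ 3. Combining the bounds, tw(G) = 3.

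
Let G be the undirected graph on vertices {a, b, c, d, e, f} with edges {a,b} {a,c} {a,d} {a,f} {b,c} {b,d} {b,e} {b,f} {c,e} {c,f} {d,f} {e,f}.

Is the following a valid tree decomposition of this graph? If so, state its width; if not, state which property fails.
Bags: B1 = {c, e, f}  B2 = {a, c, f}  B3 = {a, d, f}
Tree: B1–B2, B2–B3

A tree decomposition must satisfy three properties: every vertex lies in some bag; for every edge, both endpoints lie together in some bag; and for every vertex, the bags containing it form a connected subtree. Here vertex b appears in no bag, so the decomposition is invalid.

No — vertex b appears in no bag.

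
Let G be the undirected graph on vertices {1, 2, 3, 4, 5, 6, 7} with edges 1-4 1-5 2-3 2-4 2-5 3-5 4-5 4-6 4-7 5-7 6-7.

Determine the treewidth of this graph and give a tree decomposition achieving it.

Treewidth 2.
Bags: B1 = {4, 5, 7}  B2 = {2, 4, 5}  B3 = {4, 6, 7}  B4 = {1, 4, 5}  B5 = {2, 3, 5}
Tree: B1–B2, B1–B3, B1–B4, B2–B5

Every bag has size at most 3, so the width is 3 − 1 = 2 and tw(G) ≤ 2. Conversely, {2, 3, 5} is a clique of size 3, and the vertices of any clique must share a bag in every tree decomposition; so some bag has ≥ 3 vertices and tw(G) ≥ 2. Combining the bounds, tw(G) = 2.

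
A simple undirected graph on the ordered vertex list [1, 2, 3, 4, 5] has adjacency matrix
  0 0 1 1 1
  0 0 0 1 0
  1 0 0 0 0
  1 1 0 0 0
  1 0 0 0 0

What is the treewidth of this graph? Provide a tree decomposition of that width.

Treewidth 1.
One such decomposition:
Bags: B1 = {1, 5}  B2 = {1, 4}  B3 = {2, 4}  B4 = {1, 3}
Tree: B1–B2, B2–B3, B1–B4

The largest bag has 2 vertices, giving width 1; this decomposition certifies tw(G) ≤ 1. Any graph with an edge has treewidth ≥ 1, and G has the edge 1–5. The upper and lower bounds meet at 1, so that is the treewidth.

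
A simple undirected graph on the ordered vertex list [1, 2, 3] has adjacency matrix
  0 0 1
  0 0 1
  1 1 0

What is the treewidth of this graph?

1

A width-1 tree decomposition is:
Bags: B1 = {2, 3}  B2 = {1, 3}
Tree: B1–B2
Each bag holds 2 vertices, so the decomposition has width 1, which upper-bounds the treewidth. G has an edge, so its treewidth is at least 1. The upper and lower bounds meet at 1, so that is the treewidth.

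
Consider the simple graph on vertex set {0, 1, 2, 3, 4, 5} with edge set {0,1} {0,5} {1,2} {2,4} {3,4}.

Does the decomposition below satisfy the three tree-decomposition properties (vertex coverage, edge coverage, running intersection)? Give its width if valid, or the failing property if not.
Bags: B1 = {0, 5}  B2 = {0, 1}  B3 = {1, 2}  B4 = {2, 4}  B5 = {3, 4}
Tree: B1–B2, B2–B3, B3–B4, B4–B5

Yes; width 1.

Vertex coverage: the bags together contain {0, 1, 2, 3, 4, 5}, the full vertex set. Edge coverage: each edge of G has both endpoints in at least one bag. Running intersection: for every vertex, the bags containing it form a connected subtree. All three properties hold, so this is a valid tree decomposition of width max|bag| − 1 = 1, and hence tw(G) ≤ 1.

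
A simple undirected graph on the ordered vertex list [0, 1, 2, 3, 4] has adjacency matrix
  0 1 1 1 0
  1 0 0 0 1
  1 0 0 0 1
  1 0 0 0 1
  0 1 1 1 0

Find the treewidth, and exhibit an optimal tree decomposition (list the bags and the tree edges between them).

The largest bag has 3 vertices, giving width 2; this decomposition certifies tw(G) ≤ 2. Since 2–4–1–0–2 is a cycle in G, G is not acyclic. Forests are exactly the graphs of treewidth ≤ 1, so tw(G) ≥ 2. Therefore the treewidth is 2.

Treewidth 2.
One such decomposition:
Bags: B1 = {0, 2, 4}  B2 = {0, 1, 4}  B3 = {0, 3, 4}
Tree: B1–B2, B2–B3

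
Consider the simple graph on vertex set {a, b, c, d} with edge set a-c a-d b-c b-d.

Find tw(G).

A width-2 tree decomposition is:
Bags: B1 = {b, c, d}  B2 = {a, c, d}
Tree: B1–B2
Each bag holds 3 vertices, so the decomposition has width 2, which upper-bounds the treewidth. For the lower bound, G contains the cycle c–b–d–a–c, so G is not a forest; only forests have treewidth ≤ 1, hence tw(G) ≥ 2. The upper and lower bounds meet at 2, so that is the treewidth.

2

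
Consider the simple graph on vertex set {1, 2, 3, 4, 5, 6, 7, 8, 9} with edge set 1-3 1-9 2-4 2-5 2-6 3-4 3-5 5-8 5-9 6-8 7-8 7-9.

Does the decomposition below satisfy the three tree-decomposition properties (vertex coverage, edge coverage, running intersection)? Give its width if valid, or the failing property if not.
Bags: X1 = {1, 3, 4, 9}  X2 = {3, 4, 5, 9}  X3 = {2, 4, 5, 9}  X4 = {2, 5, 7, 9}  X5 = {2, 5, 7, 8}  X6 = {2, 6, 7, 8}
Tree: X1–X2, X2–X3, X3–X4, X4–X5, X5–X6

Yes; width 3.

Checking the three conditions: (i) the bags cover all of {1, 2, 3, 4, 5, 6, 7, 8, 9}; (ii) for each edge, some bag contains both endpoints; (iii) the bags containing any fixed vertex form a subtree. All hold, so the decomposition is valid with width 4 − 1 = 3.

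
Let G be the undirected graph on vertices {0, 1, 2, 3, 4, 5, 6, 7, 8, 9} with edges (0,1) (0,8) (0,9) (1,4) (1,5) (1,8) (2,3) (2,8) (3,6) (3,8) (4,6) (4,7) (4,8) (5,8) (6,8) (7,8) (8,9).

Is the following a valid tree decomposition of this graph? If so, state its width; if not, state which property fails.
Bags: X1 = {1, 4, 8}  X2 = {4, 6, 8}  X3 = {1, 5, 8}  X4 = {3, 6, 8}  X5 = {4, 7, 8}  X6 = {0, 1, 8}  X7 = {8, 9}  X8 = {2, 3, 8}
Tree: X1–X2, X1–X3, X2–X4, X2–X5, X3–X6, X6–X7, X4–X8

A tree decomposition must satisfy three properties: every vertex lies in some bag; for every edge, both endpoints lie together in some bag; and for every vertex, the bags containing it form a connected subtree. Here edge (0,9) lies in no bag, so the decomposition is invalid.

No — edge (0,9) lies in no bag.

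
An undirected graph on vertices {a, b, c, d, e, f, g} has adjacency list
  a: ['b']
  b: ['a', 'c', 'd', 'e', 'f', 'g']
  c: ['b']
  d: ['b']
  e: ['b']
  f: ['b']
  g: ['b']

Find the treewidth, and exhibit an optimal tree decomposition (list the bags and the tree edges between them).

Each bag holds 2 vertices, so the decomposition has width 1, which upper-bounds the treewidth. Since G has at least one edge (e.g. d–b), it is not an edgeless graph, so tw(G) ≥ 1. Hence tw(G) = 1 exactly.

Treewidth 1.
One optimal decomposition is:
Bags: B1 = {b, d}  B2 = {b, g}  B3 = {b, c}  B4 = {a, b}  B5 = {b, e}  B6 = {b, f}
Tree: B1–B2, B2–B3, B3–B4, B4–B5, B3–B6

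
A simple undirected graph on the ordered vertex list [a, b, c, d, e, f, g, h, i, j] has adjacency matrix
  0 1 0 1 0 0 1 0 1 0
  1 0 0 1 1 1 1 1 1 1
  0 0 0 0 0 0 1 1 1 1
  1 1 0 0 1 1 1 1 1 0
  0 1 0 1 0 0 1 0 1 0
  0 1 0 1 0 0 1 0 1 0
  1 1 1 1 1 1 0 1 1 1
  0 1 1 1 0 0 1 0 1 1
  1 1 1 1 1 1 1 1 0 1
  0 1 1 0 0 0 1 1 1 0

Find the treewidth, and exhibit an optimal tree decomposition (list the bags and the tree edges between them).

The largest bag has 5 vertices, giving width 4; this decomposition certifies tw(G) ≤ 4. Conversely, {c, g, h, i, j} is a clique of size 5, and the vertices of any clique must share a bag in every tree decomposition; so some bag has ≥ 5 vertices and tw(G) ≥ 4. Combining the bounds, tw(G) = 4.

Treewidth 4.
Bags: B1 = {b, d, g, h, i}  B2 = {b, d, e, g, i}  B3 = {a, b, d, g, i}  B4 = {b, g, h, i, j}  B5 = {b, d, f, g, i}  B6 = {c, g, h, i, j}
Tree: B1–B2, B2–B3, B1–B4, B3–B5, B4–B6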